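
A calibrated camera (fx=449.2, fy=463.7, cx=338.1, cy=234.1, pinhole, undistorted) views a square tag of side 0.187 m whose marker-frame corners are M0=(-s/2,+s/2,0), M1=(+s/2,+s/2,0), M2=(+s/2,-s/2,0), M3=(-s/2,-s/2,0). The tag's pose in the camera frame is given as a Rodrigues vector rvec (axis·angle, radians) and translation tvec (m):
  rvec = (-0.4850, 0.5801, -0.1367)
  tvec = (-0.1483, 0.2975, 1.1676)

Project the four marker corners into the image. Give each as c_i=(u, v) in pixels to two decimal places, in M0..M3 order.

Intrinsics K: fx=449.2, fy=463.7, cx=338.1, cy=234.1
Marker side s = 0.187 m; corners in marker frame (Z=0):
  M0 = (-0.0935, +0.0935, 0)
  M1 = (+0.0935, +0.0935, 0)
  M2 = (+0.0935, -0.0935, 0)
  M3 = (-0.0935, -0.0935, 0)
rvec = (-0.4850, 0.5801, -0.1367), |rvec| = θ = 0.76839 rad = 44.026°
Rodrigues: sinθ=0.69498, 1−cosθ=0.28097; R = I + sinθ·[k]× + (1−cosθ)·[k]×²:
    [+0.83097 -0.01025 +0.55623]
    [-0.25753 +0.87917 +0.40093]
    [-0.49313 -0.47640 +0.72792]
t = (-0.1483, 0.2975, 1.1676) m
M0: Pc = R·M0+t = (-0.22695, +0.40378, +1.16916); u = 449.2·(-0.22695)/1.16916 + 338.1 = 250.9030, v = 463.7·(+0.40378)/1.16916 + 234.1 = 394.2429
M1: Pc = R·M1+t = (-0.07156, +0.35562, +1.07695); u = 449.2·(-0.07156)/1.07695 + 338.1 = 308.2509, v = 463.7·(+0.35562)/1.07695 + 234.1 = 387.2201
M2: Pc = R·M2+t = (-0.06965, +0.19122, +1.16604); u = 449.2·(-0.06965)/1.16604 + 338.1 = 311.2696, v = 463.7·(+0.19122)/1.16604 + 234.1 = 310.1424
M3: Pc = R·M3+t = (-0.22504, +0.23938, +1.25825); u = 449.2·(-0.22504)/1.25825 + 338.1 = 257.7609, v = 463.7·(+0.23938)/1.25825 + 234.1 = 322.3168

c0=(250.90, 394.24) c1=(308.25, 387.22) c2=(311.27, 310.14) c3=(257.76, 322.32)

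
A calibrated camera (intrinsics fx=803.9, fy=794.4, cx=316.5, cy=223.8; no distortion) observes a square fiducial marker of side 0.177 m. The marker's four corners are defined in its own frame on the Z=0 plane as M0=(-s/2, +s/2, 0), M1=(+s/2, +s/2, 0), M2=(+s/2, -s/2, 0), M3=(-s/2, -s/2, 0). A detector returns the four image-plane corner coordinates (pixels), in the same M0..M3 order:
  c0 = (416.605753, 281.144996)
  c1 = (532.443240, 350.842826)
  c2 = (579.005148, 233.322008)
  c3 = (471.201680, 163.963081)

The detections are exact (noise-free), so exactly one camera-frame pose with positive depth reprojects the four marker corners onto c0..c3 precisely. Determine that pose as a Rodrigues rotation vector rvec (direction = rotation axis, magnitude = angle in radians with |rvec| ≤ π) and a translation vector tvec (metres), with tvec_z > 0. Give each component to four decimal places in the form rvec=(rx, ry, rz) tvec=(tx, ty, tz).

Intrinsics K: fx=803.9, fy=794.4, cx=316.5, cy=223.8
Marker side s = 0.177 m; corners in marker frame (Z=0):
  M0 = (-0.0885, +0.0885, 0)
  M1 = (+0.0885, +0.0885, 0)
  M2 = (+0.0885, -0.0885, 0)
  M3 = (-0.0885, -0.0885, 0)
Detected image corners:
  c0 = (416.605753, 281.144996) px
  c1 = (532.443240, 350.842826) px
  c2 = (579.005148, 233.322008) px
  c3 = (471.201680, 163.963081) px
Planar DLT: solve 8×8 A·h = b for H (H[2,2]=1):
  H  [+719.46709 -448.31427 +501.41828]
  H  [+438.28222 +579.14499 +256.16960]
  H  [+0.17680 -0.32595 +1.00000]
B = K⁻¹H; ‖b₁‖=0.982035, ‖b₂‖=0.982035; λ = 2/(‖b₁‖+‖b₂‖) = 1.018294, sign → tz>0 ⇒ λ=+1.018294
r₁ = λ·B[:,0] = (+0.84046,+0.51109,+0.18004); r₂ = λ·B[:,1] = (-0.43720,+0.83588,-0.33191)
r₃ = r₁×r₂ = (-0.32012,+0.20025,+0.92597); SVD([r₁ r₂ r₃]) → R = UVᵀ:
  R  [+0.84046 -0.43720 -0.32012]
  R  [+0.51109 +0.83588 +0.20025]
  R  [+0.18004 -0.33191 +0.92597]
t = (+0.23423, +0.04149, +1.01829) m
tr R = 2.602311; θ = arccos((tr R − 1)/2) = 0.641573 rad = 36.759°
axis k = ((R−Rᵀ)₃₂, (R−Rᵀ)₁₃, (R−Rᵀ)₂₁) / (2 sinθ) = (-0.444607, -0.417873, +0.792279)
rvec = θ·k = (-0.285248, -0.268096, +0.508305)

rvec=(-0.2852, -0.2681, 0.5083) tvec=(0.2342, 0.0415, 1.0183)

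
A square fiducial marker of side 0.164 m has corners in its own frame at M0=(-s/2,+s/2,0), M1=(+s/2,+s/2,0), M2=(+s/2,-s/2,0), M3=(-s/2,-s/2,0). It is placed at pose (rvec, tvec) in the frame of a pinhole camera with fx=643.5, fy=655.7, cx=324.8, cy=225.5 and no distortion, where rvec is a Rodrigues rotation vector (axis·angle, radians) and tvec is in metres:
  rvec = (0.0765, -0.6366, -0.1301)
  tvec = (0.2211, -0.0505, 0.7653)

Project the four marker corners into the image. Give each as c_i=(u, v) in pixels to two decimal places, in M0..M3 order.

Intrinsics K: fx=643.5, fy=655.7, cx=324.8, cy=225.5
Marker side s = 0.164 m; corners in marker frame (Z=0):
  M0 = (-0.0820, +0.0820, 0)
  M1 = (+0.0820, +0.0820, 0)
  M2 = (+0.0820, -0.0820, 0)
  M3 = (-0.0820, -0.0820, 0)
rvec = (0.0765, -0.6366, -0.1301), |rvec| = θ = 0.65425 rad = 37.486°
Rodrigues: sinθ=0.60856, 1−cosθ=0.20649; R = I + sinθ·[k]× + (1−cosθ)·[k]×²:
    [+0.79633 +0.09752 -0.59695]
    [-0.14451 +0.98901 -0.03120]
    [+0.58735 +0.11111 +0.80167]
t = (0.2211, -0.0505, 0.7653) m
M0: Pc = R·M0+t = (+0.16380, +0.04245, +0.72625); u = 643.5·(+0.16380)/0.72625 + 324.8 = 469.9346, v = 655.7·(+0.04245)/0.72625 + 225.5 = 263.8251
M1: Pc = R·M1+t = (+0.29440, +0.01875, +0.82257); u = 643.5·(+0.29440)/0.82257 + 324.8 = 555.1061, v = 655.7·(+0.01875)/0.82257 + 225.5 = 240.4456
M2: Pc = R·M2+t = (+0.27840, -0.14345, +0.80435); u = 643.5·(+0.27840)/0.80435 + 324.8 = 547.5285, v = 655.7·(-0.14345)/0.80435 + 225.5 = 108.5619
M3: Pc = R·M3+t = (+0.14780, -0.11975, +0.70803); u = 643.5·(+0.14780)/0.70803 + 324.8 = 459.1339, v = 655.7·(-0.11975)/0.70803 + 225.5 = 114.6008

c0=(469.93, 263.83) c1=(555.11, 240.45) c2=(547.53, 108.56) c3=(459.13, 114.60)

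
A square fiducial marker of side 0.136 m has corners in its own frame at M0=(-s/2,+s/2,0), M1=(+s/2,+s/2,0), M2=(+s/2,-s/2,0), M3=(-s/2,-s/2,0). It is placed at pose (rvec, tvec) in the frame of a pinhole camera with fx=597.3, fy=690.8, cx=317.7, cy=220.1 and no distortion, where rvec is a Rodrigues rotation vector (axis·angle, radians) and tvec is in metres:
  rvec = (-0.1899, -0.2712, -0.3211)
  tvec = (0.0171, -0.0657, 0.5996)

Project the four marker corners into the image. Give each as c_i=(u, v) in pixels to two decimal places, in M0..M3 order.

Intrinsics K: fx=597.3, fy=690.8, cx=317.7, cy=220.1
Marker side s = 0.136 m; corners in marker frame (Z=0):
  M0 = (-0.0680, +0.0680, 0)
  M1 = (+0.0680, +0.0680, 0)
  M2 = (+0.0680, -0.0680, 0)
  M3 = (-0.0680, -0.0680, 0)
rvec = (-0.1899, -0.2712, -0.3211), |rvec| = θ = 0.46121 rad = 26.426°
Rodrigues: sinθ=0.44503, 1−cosθ=0.10449; R = I + sinθ·[k]× + (1−cosθ)·[k]×²:
    [+0.91323 +0.33513 -0.23174]
    [-0.28454 +0.93164 +0.22601]
    [+0.29164 -0.14046 +0.94616]
t = (0.0171, -0.0657, 0.5996) m
M0: Pc = R·M0+t = (-0.02221, +0.01700, +0.57022); u = 597.3·(-0.02221)/0.57022 + 317.7 = 294.4347, v = 690.8·(+0.01700)/0.57022 + 220.1 = 240.6953
M1: Pc = R·M1+t = (+0.10199, -0.02170, +0.60988); u = 597.3·(+0.10199)/0.60988 + 317.7 = 417.5849, v = 690.8·(-0.02170)/0.60988 + 220.1 = 195.5241
M2: Pc = R·M2+t = (+0.05641, -0.14840, +0.62898); u = 597.3·(+0.05641)/0.62898 + 317.7 = 371.2689, v = 690.8·(-0.14840)/0.62898 + 220.1 = 57.1148
M3: Pc = R·M3+t = (-0.06779, -0.10970, +0.58932); u = 597.3·(-0.06779)/0.58932 + 317.7 = 248.9935, v = 690.8·(-0.10970)/0.58932 + 220.1 = 91.5064

c0=(294.43, 240.70) c1=(417.58, 195.52) c2=(371.27, 57.11) c3=(248.99, 91.51)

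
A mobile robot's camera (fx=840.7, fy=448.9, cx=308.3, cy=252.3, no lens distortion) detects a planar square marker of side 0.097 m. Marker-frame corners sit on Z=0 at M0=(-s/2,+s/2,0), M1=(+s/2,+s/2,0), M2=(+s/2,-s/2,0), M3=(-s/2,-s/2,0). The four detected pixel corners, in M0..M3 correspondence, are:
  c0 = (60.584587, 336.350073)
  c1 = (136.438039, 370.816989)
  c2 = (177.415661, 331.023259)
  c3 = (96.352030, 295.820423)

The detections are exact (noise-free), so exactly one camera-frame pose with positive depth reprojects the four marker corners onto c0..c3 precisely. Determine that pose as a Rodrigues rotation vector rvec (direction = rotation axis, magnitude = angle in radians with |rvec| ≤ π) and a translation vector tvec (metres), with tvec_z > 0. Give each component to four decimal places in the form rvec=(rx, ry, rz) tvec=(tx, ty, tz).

rvec=(0.3583, 0.3478, 0.5685) tvec=(-0.1752, 0.1395, 0.7686)

Intrinsics K: fx=840.7, fy=448.9, cx=308.3, cy=252.3
Marker side s = 0.097 m; corners in marker frame (Z=0):
  M0 = (-0.0485, +0.0485, 0)
  M1 = (+0.0485, +0.0485, 0)
  M2 = (+0.0485, -0.0485, 0)
  M3 = (-0.0485, -0.0485, 0)
Detected image corners:
  c0 = (60.584587, 336.350073) px
  c1 = (136.438039, 370.816989) px
  c2 = (177.415661, 331.023259) px
  c3 = (96.352030, 295.820423) px
Planar DLT: solve 8×8 A·h = b for H (H[2,2]=1):
  H  [+774.67940 -331.01143 +116.64901]
  H  [+264.20866 +596.03690 +333.79386]
  H  [-0.28430 +0.54556 +1.00000]
B = K⁻¹H; ‖b₁‖=1.301143, ‖b₂‖=1.301143; λ = 2/(‖b₁‖+‖b₂‖) = 0.768555, sign → tz>0 ⇒ λ=+0.768555
r₁ = λ·B[:,0] = (+0.78833,+0.57515,-0.21850); r₂ = λ·B[:,1] = (-0.45637,+0.78481,+0.41929)
r₃ = r₁×r₂ = (+0.41264,-0.23083,+0.88116); SVD([r₁ r₂ r₃]) → R = UVᵀ:
  R  [+0.78833 -0.45637 +0.41264]
  R  [+0.57515 +0.78481 -0.23083]
  R  [-0.21850 +0.41929 +0.88116]
t = (-0.17520, +0.13952, +0.76856) m
tr R = 2.454297; θ = arccos((tr R − 1)/2) = 0.756638 rad = 43.352°
axis k = ((R−Rᵀ)₃₂, (R−Rᵀ)₁₃, (R−Rᵀ)₂₁) / (2 sinθ) = (+0.473518, +0.459687, +0.751311)
rvec = θ·k = (+0.358281, +0.347817, +0.568470)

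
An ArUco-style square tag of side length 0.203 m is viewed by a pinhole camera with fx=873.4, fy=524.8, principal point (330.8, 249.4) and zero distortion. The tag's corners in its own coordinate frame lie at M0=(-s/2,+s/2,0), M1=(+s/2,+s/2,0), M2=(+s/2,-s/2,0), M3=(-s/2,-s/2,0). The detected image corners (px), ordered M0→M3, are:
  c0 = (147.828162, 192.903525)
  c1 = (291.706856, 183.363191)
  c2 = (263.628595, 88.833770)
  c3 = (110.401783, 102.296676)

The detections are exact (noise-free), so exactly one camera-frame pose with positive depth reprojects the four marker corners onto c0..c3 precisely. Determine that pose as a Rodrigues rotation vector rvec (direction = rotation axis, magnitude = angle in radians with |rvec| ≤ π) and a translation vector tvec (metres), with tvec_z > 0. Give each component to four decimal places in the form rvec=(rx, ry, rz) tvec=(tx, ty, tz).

rvec=(0.4191, 0.1692, -0.1226) tvec=(-0.1667, -0.2292, 1.1364)

Intrinsics K: fx=873.4, fy=524.8, cx=330.8, cy=249.4
Marker side s = 0.203 m; corners in marker frame (Z=0):
  M0 = (-0.1015, +0.1015, 0)
  M1 = (+0.1015, +0.1015, 0)
  M2 = (+0.1015, -0.1015, 0)
  M3 = (-0.1015, -0.1015, 0)
Detected image corners:
  c0 = (147.828162, 192.903525) px
  c1 = (291.706856, 183.363191) px
  c2 = (263.628595, 88.833770) px
  c3 = (110.401783, 102.296676) px
Planar DLT: solve 8×8 A·h = b for H (H[2,2]=1):
  H  [+697.27753 +232.20790 +202.71819]
  H  [-79.82120 +504.99182 +143.57390]
  H  [-0.16569 +0.34652 +1.00000]
B = K⁻¹H; ‖b₁‖=0.879962, ‖b₂‖=0.879962; λ = 2/(‖b₁‖+‖b₂‖) = 1.136413, sign → tz>0 ⇒ λ=+1.136413
r₁ = λ·B[:,0] = (+0.97857,-0.08337,-0.18829); r₂ = λ·B[:,1] = (+0.15299,+0.90638,+0.39379)
r₃ = r₁×r₂ = (+0.13783,-0.41416,+0.89971); SVD([r₁ r₂ r₃]) → R = UVᵀ:
  R  [+0.97857 +0.15299 +0.13783]
  R  [-0.08337 +0.90638 -0.41416]
  R  [-0.18829 +0.39379 +0.89971]
t = (-0.16665, -0.22916, +1.13641) m
tr R = 2.784658; θ = arccos((tr R − 1)/2) = 0.468318 rad = 26.833°
axis k = ((R−Rᵀ)₃₂, (R−Rᵀ)₁₃, (R−Rᵀ)₂₁) / (2 sinθ) = (+0.894962, +0.361248, -0.261807)
rvec = θ·k = (+0.419127, +0.169179, -0.122609)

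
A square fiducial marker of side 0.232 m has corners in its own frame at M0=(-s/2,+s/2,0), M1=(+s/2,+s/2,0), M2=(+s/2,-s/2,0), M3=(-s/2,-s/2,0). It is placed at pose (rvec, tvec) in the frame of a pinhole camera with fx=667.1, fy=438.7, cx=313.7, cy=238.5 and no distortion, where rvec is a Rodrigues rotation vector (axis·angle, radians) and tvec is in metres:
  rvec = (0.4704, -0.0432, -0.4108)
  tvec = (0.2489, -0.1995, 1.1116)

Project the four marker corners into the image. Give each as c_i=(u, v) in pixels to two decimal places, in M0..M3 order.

Intrinsics K: fx=667.1, fy=438.7, cx=313.7, cy=238.5
Marker side s = 0.232 m; corners in marker frame (Z=0):
  M0 = (-0.1160, +0.1160, 0)
  M1 = (+0.1160, +0.1160, 0)
  M2 = (+0.1160, -0.1160, 0)
  M3 = (-0.1160, -0.1160, 0)
rvec = (0.4704, -0.0432, -0.4108), |rvec| = θ = 0.62602 rad = 35.868°
Rodrigues: sinθ=0.58592, 1−cosθ=0.18963; R = I + sinθ·[k]× + (1−cosθ)·[k]×²:
    [+0.91744 +0.37466 -0.13394]
    [-0.39432 +0.81127 -0.43168]
    [-0.05307 +0.44886 +0.89203]
t = (0.2489, -0.1995, 1.1116) m
M0: Pc = R·M0+t = (+0.18594, -0.05965, +1.16982); u = 667.1·(+0.18594)/1.16982 + 313.7 = 419.7319, v = 438.7·(-0.05965)/1.16982 + 238.5 = 216.1299
M1: Pc = R·M1+t = (+0.39878, -0.15113, +1.15751); u = 667.1·(+0.39878)/1.15751 + 313.7 = 543.5277, v = 438.7·(-0.15113)/1.15751 + 238.5 = 181.2198
M2: Pc = R·M2+t = (+0.31186, -0.33935, +1.05338); u = 667.1·(+0.31186)/1.05338 + 313.7 = 511.2018, v = 438.7·(-0.33935)/1.05338 + 238.5 = 97.1713
M3: Pc = R·M3+t = (+0.09902, -0.24787, +1.06569); u = 667.1·(+0.09902)/1.06569 + 313.7 = 375.6827, v = 438.7·(-0.24787)/1.06569 + 238.5 = 136.4638

c0=(419.73, 216.13) c1=(543.53, 181.22) c2=(511.20, 97.17) c3=(375.68, 136.46)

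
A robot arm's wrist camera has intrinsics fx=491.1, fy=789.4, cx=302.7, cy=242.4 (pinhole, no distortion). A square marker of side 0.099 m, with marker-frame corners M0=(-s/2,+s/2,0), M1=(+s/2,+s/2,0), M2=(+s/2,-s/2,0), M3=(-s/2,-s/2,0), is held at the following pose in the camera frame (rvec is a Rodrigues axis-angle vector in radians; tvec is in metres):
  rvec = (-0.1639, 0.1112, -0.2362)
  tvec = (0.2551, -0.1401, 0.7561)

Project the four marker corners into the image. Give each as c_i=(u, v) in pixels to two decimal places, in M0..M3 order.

c0=(445.30, 157.71) c1=(510.23, 131.28) c2=(491.23, 35.23) c3=(427.97, 62.17)

Intrinsics K: fx=491.1, fy=789.4, cx=302.7, cy=242.4
Marker side s = 0.099 m; corners in marker frame (Z=0):
  M0 = (-0.0495, +0.0495, 0)
  M1 = (+0.0495, +0.0495, 0)
  M2 = (+0.0495, -0.0495, 0)
  M3 = (-0.0495, -0.0495, 0)
rvec = (-0.1639, 0.1112, -0.2362), |rvec| = θ = 0.30825 rad = 17.662°
Rodrigues: sinθ=0.30339, 1−cosθ=0.04713; R = I + sinθ·[k]× + (1−cosθ)·[k]×²:
    [+0.96619 +0.22344 +0.12865]
    [-0.24152 +0.95900 +0.14829]
    [-0.09024 -0.17435 +0.98054]
t = (0.2551, -0.1401, 0.7561) m
M0: Pc = R·M0+t = (+0.21833, -0.08067, +0.75194); u = 491.1·(+0.21833)/0.75194 + 302.7 = 445.2966, v = 789.4·(-0.08067)/0.75194 + 242.4 = 157.7062
M1: Pc = R·M1+t = (+0.31399, -0.10458, +0.74300); u = 491.1·(+0.31399)/0.74300 + 302.7 = 510.2346, v = 789.4·(-0.10458)/0.74300 + 242.4 = 131.2845
M2: Pc = R·M2+t = (+0.29187, -0.19953, +0.76026); u = 491.1·(+0.29187)/0.76026 + 302.7 = 491.2342, v = 789.4·(-0.19953)/0.76026 + 242.4 = 35.2276
M3: Pc = R·M3+t = (+0.19621, -0.17562, +0.76920); u = 491.1·(+0.19621)/0.76920 + 302.7 = 427.9740, v = 789.4·(-0.17562)/0.76920 + 242.4 = 62.1722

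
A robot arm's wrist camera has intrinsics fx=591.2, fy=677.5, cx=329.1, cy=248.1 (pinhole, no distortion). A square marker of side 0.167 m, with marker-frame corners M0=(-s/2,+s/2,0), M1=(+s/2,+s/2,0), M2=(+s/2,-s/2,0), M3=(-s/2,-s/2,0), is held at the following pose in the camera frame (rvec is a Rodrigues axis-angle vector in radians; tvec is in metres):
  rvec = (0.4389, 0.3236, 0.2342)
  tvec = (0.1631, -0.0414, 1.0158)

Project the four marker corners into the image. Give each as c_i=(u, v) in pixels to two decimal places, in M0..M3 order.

c0=(369.48, 253.07) c1=(459.39, 285.03) c2=(485.29, 183.90) c3=(387.50, 153.84)

Intrinsics K: fx=591.2, fy=677.5, cx=329.1, cy=248.1
Marker side s = 0.167 m; corners in marker frame (Z=0):
  M0 = (-0.0835, +0.0835, 0)
  M1 = (+0.0835, +0.0835, 0)
  M2 = (+0.0835, -0.0835, 0)
  M3 = (-0.0835, -0.0835, 0)
rvec = (0.4389, 0.3236, 0.2342), |rvec| = θ = 0.59346 rad = 34.003°
Rodrigues: sinθ=0.55924, 1−cosθ=0.17099; R = I + sinθ·[k]× + (1−cosθ)·[k]×²:
    [+0.92253 -0.15174 +0.35484]
    [+0.28965 +0.87985 -0.37679]
    [-0.25503 +0.45038 +0.85564]
t = (0.1631, -0.0414, 1.0158) m
M0: Pc = R·M0+t = (+0.07340, +0.00788, +1.07470); u = 591.2·(+0.07340)/1.07470 + 329.1 = 369.4770, v = 677.5·(+0.00788)/1.07470 + 248.1 = 253.0688
M1: Pc = R·M1+t = (+0.22746, +0.05625, +1.03211); u = 591.2·(+0.22746)/1.03211 + 329.1 = 459.3912, v = 677.5·(+0.05625)/1.03211 + 248.1 = 285.0255
M2: Pc = R·M2+t = (+0.25280, -0.09068, +0.95690); u = 591.2·(+0.25280)/0.95690 + 329.1 = 485.2883, v = 677.5·(-0.09068)/0.95690 + 248.1 = 183.8957
M3: Pc = R·M3+t = (+0.09874, -0.13905, +0.99949); u = 591.2·(+0.09874)/0.99949 + 329.1 = 387.5043, v = 677.5·(-0.13905)/0.99949 + 248.1 = 153.8435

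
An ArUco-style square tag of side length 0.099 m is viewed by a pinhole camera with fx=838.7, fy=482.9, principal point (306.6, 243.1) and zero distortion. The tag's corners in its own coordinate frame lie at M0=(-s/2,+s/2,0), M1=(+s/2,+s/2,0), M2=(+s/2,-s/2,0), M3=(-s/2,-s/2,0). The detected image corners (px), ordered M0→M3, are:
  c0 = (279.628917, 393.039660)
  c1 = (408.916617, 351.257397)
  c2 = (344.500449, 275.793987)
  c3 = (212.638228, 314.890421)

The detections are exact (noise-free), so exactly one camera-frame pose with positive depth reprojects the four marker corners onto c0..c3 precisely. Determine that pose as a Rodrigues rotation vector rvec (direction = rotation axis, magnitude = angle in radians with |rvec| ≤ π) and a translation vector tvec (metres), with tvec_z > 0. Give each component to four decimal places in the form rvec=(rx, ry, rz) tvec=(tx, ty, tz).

Intrinsics K: fx=838.7, fy=482.9, cx=306.6, cy=243.1
Marker side s = 0.099 m; corners in marker frame (Z=0):
  M0 = (-0.0495, +0.0495, 0)
  M1 = (+0.0495, +0.0495, 0)
  M2 = (+0.0495, -0.0495, 0)
  M3 = (-0.0495, -0.0495, 0)
Detected image corners:
  c0 = (279.628917, 393.039660) px
  c1 = (408.916617, 351.257397) px
  c2 = (344.500449, 275.793987) px
  c3 = (212.638228, 314.890421) px
Planar DLT: solve 8×8 A·h = b for H (H[2,2]=1):
  H  [+1431.70556 +668.71243 +312.61893]
  H  [-287.62769 +781.23093 +333.41511]
  H  [+0.36214 +0.01694 +1.00000]
B = K⁻¹H; ‖b₁‖=1.793294, ‖b₂‖=1.793294; λ = 2/(‖b₁‖+‖b₂‖) = 0.557633, sign → tz>0 ⇒ λ=+0.557633
r₁ = λ·B[:,0] = (+0.87809,-0.43380,+0.20194); r₂ = λ·B[:,1] = (+0.44116,+0.89738,+0.00944)
r₃ = r₁×r₂ = (-0.18531,+0.08079,+0.97935); SVD([r₁ r₂ r₃]) → R = UVᵀ:
  R  [+0.87809 +0.44116 -0.18531]
  R  [-0.43380 +0.89738 +0.08079]
  R  [+0.20194 +0.00944 +0.97935]
t = (+0.00400, +0.10429, +0.55763) m
tr R = 2.754818; θ = arccos((tr R − 1)/2) = 0.500362 rad = 28.669°
axis k = ((R−Rᵀ)₃₂, (R−Rᵀ)₁₃, (R−Rᵀ)₂₁) / (2 sinθ) = (-0.074363, -0.403606, -0.911906)
rvec = θ·k = (-0.037208, -0.201949, -0.456283)

rvec=(-0.0372, -0.2019, -0.4563) tvec=(0.0040, 0.1043, 0.5576)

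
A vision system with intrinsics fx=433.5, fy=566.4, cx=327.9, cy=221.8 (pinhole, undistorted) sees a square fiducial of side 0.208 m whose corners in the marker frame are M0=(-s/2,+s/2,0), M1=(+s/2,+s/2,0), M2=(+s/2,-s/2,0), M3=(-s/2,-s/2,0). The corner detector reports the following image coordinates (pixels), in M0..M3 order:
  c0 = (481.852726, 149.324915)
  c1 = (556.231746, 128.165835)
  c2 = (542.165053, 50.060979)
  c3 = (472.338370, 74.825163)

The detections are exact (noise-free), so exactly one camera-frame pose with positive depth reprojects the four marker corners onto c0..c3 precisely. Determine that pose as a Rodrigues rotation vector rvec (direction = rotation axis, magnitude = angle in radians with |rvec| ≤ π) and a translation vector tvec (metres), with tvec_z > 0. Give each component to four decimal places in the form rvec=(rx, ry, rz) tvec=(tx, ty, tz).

rvec=(-0.3346, 0.4480, -0.1074) tvec=(0.5686, -0.2882, 1.3398)

Intrinsics K: fx=433.5, fy=566.4, cx=327.9, cy=221.8
Marker side s = 0.208 m; corners in marker frame (Z=0):
  M0 = (-0.1040, +0.1040, 0)
  M1 = (+0.1040, +0.1040, 0)
  M2 = (+0.1040, -0.1040, 0)
  M3 = (-0.1040, -0.1040, 0)
Detected image corners:
  c0 = (481.852726, 149.324915) px
  c1 = (556.231746, 128.165835) px
  c2 = (542.165053, 50.060979) px
  c3 = (472.338370, 74.825163) px
Planar DLT: solve 8×8 A·h = b for H (H[2,2]=1):
  H  [+190.58896 -73.94971 +511.85316]
  H  [-141.15758 +341.02326 +99.94926]
  H  [-0.30356 -0.25390 +1.00000]
B = K⁻¹H; ‖b₁‖=0.746360, ‖b₂‖=0.746360; λ = 2/(‖b₁‖+‖b₂‖) = 1.339837, sign → tz>0 ⇒ λ=+1.339837
r₁ = λ·B[:,0] = (+0.89670,-0.17464,-0.40672); r₂ = λ·B[:,1] = (+0.02876,+0.93992,-0.34019)
r₃ = r₁×r₂ = (+0.44169,+0.29335,+0.84785); SVD([r₁ r₂ r₃]) → R = UVᵀ:
  R  [+0.89670 +0.02876 +0.44169]
  R  [-0.17464 +0.93992 +0.29335]
  R  [-0.40672 -0.34019 +0.84785]
t = (+0.56855, -0.28824, +1.33984) m
tr R = 2.684473; θ = arccos((tr R − 1)/2) = 0.569378 rad = 32.623°
axis k = ((R−Rᵀ)₃₂, (R−Rᵀ)₁₃, (R−Rᵀ)₂₁) / (2 sinθ) = (-0.587581, +0.786868, -0.188647)
rvec = θ·k = (-0.334556, +0.448025, -0.107411)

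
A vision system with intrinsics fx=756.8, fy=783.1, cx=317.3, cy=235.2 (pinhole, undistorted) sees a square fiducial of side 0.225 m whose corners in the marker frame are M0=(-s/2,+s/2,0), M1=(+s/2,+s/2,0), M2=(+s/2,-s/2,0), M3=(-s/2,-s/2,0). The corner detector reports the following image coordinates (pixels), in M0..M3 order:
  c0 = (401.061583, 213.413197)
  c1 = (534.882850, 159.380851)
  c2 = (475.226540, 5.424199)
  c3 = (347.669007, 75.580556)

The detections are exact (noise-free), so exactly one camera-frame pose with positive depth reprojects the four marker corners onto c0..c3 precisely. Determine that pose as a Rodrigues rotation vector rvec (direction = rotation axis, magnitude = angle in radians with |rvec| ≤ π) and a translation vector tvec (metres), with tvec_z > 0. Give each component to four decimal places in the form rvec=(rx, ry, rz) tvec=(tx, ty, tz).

rvec=(0.1110, 0.5783, -0.3703) tvec=(0.1765, -0.1723, 1.1244)

Intrinsics K: fx=756.8, fy=783.1, cx=317.3, cy=235.2
Marker side s = 0.225 m; corners in marker frame (Z=0):
  M0 = (-0.1125, +0.1125, 0)
  M1 = (+0.1125, +0.1125, 0)
  M2 = (+0.1125, -0.1125, 0)
  M3 = (-0.1125, -0.1125, 0)
Detected image corners:
  c0 = (401.061583, 213.413197) px
  c1 = (534.882850, 159.380851) px
  c2 = (475.226540, 5.424199) px
  c3 = (347.669007, 75.580556) px
Planar DLT: solve 8×8 A·h = b for H (H[2,2]=1):
  H  [+364.76897 +250.23865 +436.09607]
  H  [-331.72565 +646.38523 +115.16211]
  H  [-0.49140 -0.00048 +1.00000]
B = K⁻¹H; ‖b₁‖=0.889393, ‖b₂‖=0.889393; λ = 2/(‖b₁‖+‖b₂‖) = 1.124362, sign → tz>0 ⇒ λ=+1.124362
r₁ = λ·B[:,0] = (+0.77358,-0.31034,-0.55251); r₂ = λ·B[:,1] = (+0.37200,+0.92823,-0.00054)
r₃ = r₁×r₂ = (+0.51302,-0.20512,+0.83351); SVD([r₁ r₂ r₃]) → R = UVᵀ:
  R  [+0.77358 +0.37200 +0.51302]
  R  [-0.31034 +0.92823 -0.20512]
  R  [-0.55251 -0.00054 +0.83351]
t = (+0.17649, -0.17235, +1.12436) m
tr R = 2.535317; θ = arccos((tr R − 1)/2) = 0.695617 rad = 39.856°
axis k = ((R−Rᵀ)₃₂, (R−Rᵀ)₁₃, (R−Rᵀ)₂₁) / (2 sinθ) = (+0.159609, +0.831330, -0.532367)
rvec = θ·k = (+0.111027, +0.578288, -0.370324)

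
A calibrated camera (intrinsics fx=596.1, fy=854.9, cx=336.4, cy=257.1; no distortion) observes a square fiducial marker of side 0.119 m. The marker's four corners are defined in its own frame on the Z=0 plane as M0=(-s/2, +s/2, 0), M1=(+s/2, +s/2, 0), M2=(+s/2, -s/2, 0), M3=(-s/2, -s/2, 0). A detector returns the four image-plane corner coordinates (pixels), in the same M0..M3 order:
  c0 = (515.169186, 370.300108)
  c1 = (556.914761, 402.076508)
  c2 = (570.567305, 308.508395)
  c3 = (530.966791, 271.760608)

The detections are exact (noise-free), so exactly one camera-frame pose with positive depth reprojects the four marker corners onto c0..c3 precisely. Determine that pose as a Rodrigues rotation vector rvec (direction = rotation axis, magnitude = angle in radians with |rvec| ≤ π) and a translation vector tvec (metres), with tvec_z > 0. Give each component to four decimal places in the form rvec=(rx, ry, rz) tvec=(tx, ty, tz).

rvec=(-0.1587, -0.6071, 0.3740) tvec=(0.3491, 0.0948, 1.0018)

Intrinsics K: fx=596.1, fy=854.9, cx=336.4, cy=257.1
Marker side s = 0.119 m; corners in marker frame (Z=0):
  M0 = (-0.0595, +0.0595, 0)
  M1 = (+0.0595, +0.0595, 0)
  M2 = (+0.0595, -0.0595, 0)
  M3 = (-0.0595, -0.0595, 0)
Detected image corners:
  c0 = (515.169186, 370.300108) px
  c1 = (556.914761, 402.076508) px
  c2 = (570.567305, 308.508395) px
  c3 = (530.966791, 271.760608) px
Planar DLT: solve 8×8 A·h = b for H (H[2,2]=1):
  H  [+627.04441 -260.96657 +544.15085]
  H  [+465.82975 +720.95063 +337.97361]
  H  [+0.52519 -0.25305 +1.00000]
B = K⁻¹H; ‖b₁‖=0.998187, ‖b₂‖=0.998187; λ = 2/(‖b₁‖+‖b₂‖) = 1.001816, sign → tz>0 ⇒ λ=+1.001816
r₁ = λ·B[:,0] = (+0.75690,+0.38765,+0.52614); r₂ = λ·B[:,1] = (-0.29552,+0.92109,-0.25351)
r₃ = r₁×r₂ = (-0.58290,+0.03639,+0.81173); SVD([r₁ r₂ r₃]) → R = UVᵀ:
  R  [+0.75690 -0.29552 -0.58290]
  R  [+0.38765 +0.92109 +0.03639]
  R  [+0.52614 -0.25351 +0.81173]
t = (+0.34915, +0.09477, +1.00182) m
tr R = 2.489719; θ = arccos((tr R − 1)/2) = 0.730472 rad = 41.853°
axis k = ((R−Rᵀ)₃₂, (R−Rᵀ)₁₃, (R−Rᵀ)₂₁) / (2 sinθ) = (-0.217247, -0.831087, +0.511955)
rvec = θ·k = (-0.158693, -0.607086, +0.373969)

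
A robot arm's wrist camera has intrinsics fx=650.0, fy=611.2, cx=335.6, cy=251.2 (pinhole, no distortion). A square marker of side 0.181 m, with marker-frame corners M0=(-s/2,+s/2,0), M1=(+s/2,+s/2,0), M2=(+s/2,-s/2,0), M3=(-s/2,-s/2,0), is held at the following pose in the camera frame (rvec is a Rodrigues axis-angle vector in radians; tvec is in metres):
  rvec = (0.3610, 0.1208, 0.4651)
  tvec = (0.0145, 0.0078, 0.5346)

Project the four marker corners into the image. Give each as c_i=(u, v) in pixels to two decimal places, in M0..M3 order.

c0=(217.67, 295.71) c1=(401.39, 386.01) c2=(508.44, 219.37) c3=(299.29, 119.10)

Intrinsics K: fx=650.0, fy=611.2, cx=335.6, cy=251.2
Marker side s = 0.181 m; corners in marker frame (Z=0):
  M0 = (-0.0905, +0.0905, 0)
  M1 = (+0.0905, +0.0905, 0)
  M2 = (+0.0905, -0.0905, 0)
  M3 = (-0.0905, -0.0905, 0)
rvec = (0.3610, 0.1208, 0.4651), |rvec| = θ = 0.60103 rad = 34.436°
Rodrigues: sinθ=0.56549, 1−cosθ=0.17524; R = I + sinθ·[k]× + (1−cosθ)·[k]×²:
    [+0.88798 -0.41644 +0.19511]
    [+0.45876 +0.83184 -0.31240]
    [-0.03220 +0.36691 +0.92970]
t = (0.0145, 0.0078, 0.5346) m
M0: Pc = R·M0+t = (-0.10355, +0.04156, +0.57072); u = 650.0·(-0.10355)/0.57072 + 335.6 = 217.6653, v = 611.2·(+0.04156)/0.57072 + 251.2 = 295.7117
M1: Pc = R·M1+t = (+0.05717, +0.12460, +0.56489); u = 650.0·(+0.05717)/0.56489 + 335.6 = 401.3879, v = 611.2·(+0.12460)/0.56489 + 251.2 = 386.0129
M2: Pc = R·M2+t = (+0.13255, -0.02596, +0.49848); u = 650.0·(+0.13255)/0.49848 + 335.6 = 508.4407, v = 611.2·(-0.02596)/0.49848 + 251.2 = 219.3652
M3: Pc = R·M3+t = (-0.02817, -0.10900, +0.50431); u = 650.0·(-0.02817)/0.50431 + 335.6 = 299.2869, v = 611.2·(-0.10900)/0.50431 + 251.2 = 119.0987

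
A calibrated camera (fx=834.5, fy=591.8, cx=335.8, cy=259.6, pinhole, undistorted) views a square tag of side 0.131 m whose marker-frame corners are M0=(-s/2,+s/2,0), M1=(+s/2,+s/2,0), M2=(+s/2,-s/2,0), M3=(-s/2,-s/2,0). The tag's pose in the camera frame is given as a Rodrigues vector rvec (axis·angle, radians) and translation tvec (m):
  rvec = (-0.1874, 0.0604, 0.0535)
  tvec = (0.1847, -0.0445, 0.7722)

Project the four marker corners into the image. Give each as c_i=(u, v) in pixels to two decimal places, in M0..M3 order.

Intrinsics K: fx=834.5, fy=591.8, cx=335.8, cy=259.6
Marker side s = 0.131 m; corners in marker frame (Z=0):
  M0 = (-0.0655, +0.0655, 0)
  M1 = (+0.0655, +0.0655, 0)
  M2 = (+0.0655, -0.0655, 0)
  M3 = (-0.0655, -0.0655, 0)
rvec = (-0.1874, 0.0604, 0.0535), |rvec| = θ = 0.20403 rad = 11.690°
Rodrigues: sinθ=0.20262, 1−cosθ=0.02074; R = I + sinθ·[k]× + (1−cosθ)·[k]×²:
    [+0.99676 -0.05877 +0.05499]
    [+0.04749 +0.98108 +0.18771]
    [-0.06498 -0.18449 +0.98068]
t = (0.1847, -0.0445, 0.7722) m
M0: Pc = R·M0+t = (+0.11556, +0.01665, +0.76437); u = 834.5·(+0.11556)/0.76437 + 335.8 = 461.9656, v = 591.8·(+0.01665)/0.76437 + 259.6 = 272.4908
M1: Pc = R·M1+t = (+0.24614, +0.02287, +0.75586); u = 834.5·(+0.24614)/0.75586 + 335.8 = 607.5465, v = 591.8·(+0.02287)/0.75586 + 259.6 = 277.5068
M2: Pc = R·M2+t = (+0.25384, -0.10565, +0.78003); u = 834.5·(+0.25384)/0.78003 + 335.8 = 607.3631, v = 591.8·(-0.10565)/0.78003 + 259.6 = 179.4445
M3: Pc = R·M3+t = (+0.12326, -0.11187, +0.78854); u = 834.5·(+0.12326)/0.78854 + 335.8 = 466.2461, v = 591.8·(-0.11187)/0.78854 + 259.6 = 175.6407

c0=(461.97, 272.49) c1=(607.55, 277.51) c2=(607.36, 179.44) c3=(466.25, 175.64)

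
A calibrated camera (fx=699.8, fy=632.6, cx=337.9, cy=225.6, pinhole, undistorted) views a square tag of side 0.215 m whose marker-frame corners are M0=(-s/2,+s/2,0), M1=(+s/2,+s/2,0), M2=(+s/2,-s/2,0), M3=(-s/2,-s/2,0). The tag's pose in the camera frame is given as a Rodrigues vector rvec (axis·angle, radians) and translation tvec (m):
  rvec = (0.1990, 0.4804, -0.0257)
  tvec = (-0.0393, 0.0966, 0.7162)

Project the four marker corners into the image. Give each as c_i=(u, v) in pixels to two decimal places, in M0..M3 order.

Intrinsics K: fx=699.8, fy=632.6, cx=337.9, cy=225.6
Marker side s = 0.215 m; corners in marker frame (Z=0):
  M0 = (-0.1075, +0.1075, 0)
  M1 = (+0.1075, +0.1075, 0)
  M2 = (+0.1075, -0.1075, 0)
  M3 = (-0.1075, -0.1075, 0)
rvec = (0.1990, 0.4804, -0.0257), |rvec| = θ = 0.52062 rad = 29.829°
Rodrigues: sinθ=0.49742, 1−cosθ=0.13249; R = I + sinθ·[k]× + (1−cosθ)·[k]×²:
    [+0.88687 +0.07128 +0.45649]
    [+0.02218 +0.98032 -0.19617]
    [-0.46149 +0.18410 +0.86783]
t = (-0.0393, 0.0966, 0.7162) m
M0: Pc = R·M0+t = (-0.12698, +0.19960, +0.78560); u = 699.8·(-0.12698)/0.78560 + 337.9 = 224.7926, v = 632.6·(+0.19960)/0.78560 + 225.6 = 386.3271
M1: Pc = R·M1+t = (+0.06370, +0.20437, +0.68638); u = 699.8·(+0.06370)/0.68638 + 337.9 = 402.8469, v = 632.6·(+0.20437)/0.68638 + 225.6 = 413.9553
M2: Pc = R·M2+t = (+0.04838, -0.00640, +0.64680); u = 699.8·(+0.04838)/0.64680 + 337.9 = 390.2392, v = 632.6·(-0.00640)/0.64680 + 225.6 = 219.3400
M3: Pc = R·M3+t = (-0.14230, -0.01117, +0.74602); u = 699.8·(-0.14230)/0.74602 + 337.9 = 204.4149, v = 632.6·(-0.01117)/0.74602 + 225.6 = 216.1297

c0=(224.79, 386.33) c1=(402.85, 413.96) c2=(390.24, 219.34) c3=(204.41, 216.13)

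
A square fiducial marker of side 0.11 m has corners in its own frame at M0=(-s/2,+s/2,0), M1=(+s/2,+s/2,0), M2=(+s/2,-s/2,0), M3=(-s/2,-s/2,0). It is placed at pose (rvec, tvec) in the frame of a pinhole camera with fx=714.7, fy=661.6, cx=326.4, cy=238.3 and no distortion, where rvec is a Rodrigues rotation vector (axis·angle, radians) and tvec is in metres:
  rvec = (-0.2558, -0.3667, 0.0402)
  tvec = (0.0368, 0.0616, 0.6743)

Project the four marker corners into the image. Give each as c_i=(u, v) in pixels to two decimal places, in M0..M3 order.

Intrinsics K: fx=714.7, fy=661.6, cx=326.4, cy=238.3
Marker side s = 0.11 m; corners in marker frame (Z=0):
  M0 = (-0.0550, +0.0550, 0)
  M1 = (+0.0550, +0.0550, 0)
  M2 = (+0.0550, -0.0550, 0)
  M3 = (-0.0550, -0.0550, 0)
rvec = (-0.2558, -0.3667, 0.0402), |rvec| = θ = 0.44891 rad = 25.721°
Rodrigues: sinθ=0.43398, 1−cosθ=0.09908; R = I + sinθ·[k]× + (1−cosθ)·[k]×²:
    [+0.93309 +0.00726 -0.35956]
    [+0.08498 +0.96703 +0.24005]
    [+0.34945 -0.25454 +0.90172]
t = (0.0368, 0.0616, 0.6743) m
M0: Pc = R·M0+t = (-0.01412, +0.11011, +0.64108); u = 714.7·(-0.01412)/0.64108 + 326.4 = 310.6573, v = 661.6·(+0.11011)/0.64108 + 238.3 = 351.9374
M1: Pc = R·M1+t = (+0.08852, +0.11946, +0.67952); u = 714.7·(+0.08852)/0.67952 + 326.4 = 419.5019, v = 661.6·(+0.11946)/0.67952 + 238.3 = 354.6105
M2: Pc = R·M2+t = (+0.08772, +0.01309, +0.70752); u = 714.7·(+0.08772)/0.70752 + 326.4 = 415.0113, v = 661.6·(+0.01309)/0.70752 + 238.3 = 250.5377
M3: Pc = R·M3+t = (-0.01492, +0.00374, +0.66908); u = 714.7·(-0.01492)/0.66908 + 326.4 = 310.4636, v = 661.6·(+0.00374)/0.66908 + 238.3 = 241.9973

c0=(310.66, 351.94) c1=(419.50, 354.61) c2=(415.01, 250.54) c3=(310.46, 242.00)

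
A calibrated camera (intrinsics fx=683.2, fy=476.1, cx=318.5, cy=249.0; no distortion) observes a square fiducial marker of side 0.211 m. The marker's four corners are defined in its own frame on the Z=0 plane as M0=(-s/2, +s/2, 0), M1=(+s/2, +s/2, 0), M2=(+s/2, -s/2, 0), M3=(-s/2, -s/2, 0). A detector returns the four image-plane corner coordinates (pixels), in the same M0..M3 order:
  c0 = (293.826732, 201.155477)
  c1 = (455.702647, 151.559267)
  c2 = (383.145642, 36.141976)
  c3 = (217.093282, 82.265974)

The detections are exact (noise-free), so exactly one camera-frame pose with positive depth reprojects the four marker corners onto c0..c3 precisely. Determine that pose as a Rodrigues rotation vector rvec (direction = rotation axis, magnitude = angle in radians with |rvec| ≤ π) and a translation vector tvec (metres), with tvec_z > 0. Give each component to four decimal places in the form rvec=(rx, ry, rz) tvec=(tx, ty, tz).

Intrinsics K: fx=683.2, fy=476.1, cx=318.5, cy=249.0
Marker side s = 0.211 m; corners in marker frame (Z=0):
  M0 = (-0.1055, +0.1055, 0)
  M1 = (+0.1055, +0.1055, 0)
  M2 = (+0.1055, -0.1055, 0)
  M3 = (-0.1055, -0.1055, 0)
Detected image corners:
  c0 = (293.826732, 201.155477) px
  c1 = (455.702647, 151.559267) px
  c2 = (383.145642, 36.141976) px
  c3 = (217.093282, 82.265974) px
Planar DLT: solve 8×8 A·h = b for H (H[2,2]=1):
  H  [+831.02902 +369.75475 +339.01460]
  H  [-208.01932 +560.72849 +117.67250]
  H  [+0.16002 +0.04787 +1.00000]
B = K⁻¹H; ‖b₁‖=1.265030, ‖b₂‖=1.265030; λ = 2/(‖b₁‖+‖b₂‖) = 0.790495, sign → tz>0 ⇒ λ=+0.790495
r₁ = λ·B[:,0] = (+0.90257,-0.41154,+0.12650); r₂ = λ·B[:,1] = (+0.41018,+0.91122,+0.03784)
r₃ = r₁×r₂ = (-0.13084,+0.01773,+0.99125); SVD([r₁ r₂ r₃]) → R = UVᵀ:
  R  [+0.90257 +0.41018 -0.13084]
  R  [-0.41154 +0.91122 +0.01773]
  R  [+0.12650 +0.03784 +0.99125]
t = (+0.02374, -0.21805, +0.79049) m
tr R = 2.805032; θ = arccos((tr R − 1)/2) = 0.445220 rad = 25.509°
axis k = ((R−Rᵀ)₃₂, (R−Rᵀ)₁₃, (R−Rᵀ)₂₁) / (2 sinθ) = (+0.023345, -0.298769, -0.954040)
rvec = θ·k = (+0.010393, -0.133018, -0.424757)

rvec=(0.0104, -0.1330, -0.4248) tvec=(0.0237, -0.2181, 0.7905)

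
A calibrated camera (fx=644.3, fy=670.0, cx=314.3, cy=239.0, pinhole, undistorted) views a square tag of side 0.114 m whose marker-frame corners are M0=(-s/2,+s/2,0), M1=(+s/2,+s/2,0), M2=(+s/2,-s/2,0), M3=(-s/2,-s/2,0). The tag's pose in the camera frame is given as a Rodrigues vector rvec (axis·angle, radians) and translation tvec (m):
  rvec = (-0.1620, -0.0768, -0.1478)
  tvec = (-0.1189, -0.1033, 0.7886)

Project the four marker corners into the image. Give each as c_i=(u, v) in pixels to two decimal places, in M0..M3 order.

Intrinsics K: fx=644.3, fy=670.0, cx=314.3, cy=239.0
Marker side s = 0.114 m; corners in marker frame (Z=0):
  M0 = (-0.0570, +0.0570, 0)
  M1 = (+0.0570, +0.0570, 0)
  M2 = (+0.0570, -0.0570, 0)
  M3 = (-0.0570, -0.0570, 0)
rvec = (-0.1620, -0.0768, -0.1478), |rvec| = θ = 0.23235 rad = 13.313°
Rodrigues: sinθ=0.23027, 1−cosθ=0.02687; R = I + sinθ·[k]× + (1−cosθ)·[k]×²:
    [+0.98619 +0.15267 -0.06419]
    [-0.14028 +0.97606 +0.16620]
    [+0.08803 -0.15490 +0.98400]
t = (-0.1189, -0.1033, 0.7886) m
M0: Pc = R·M0+t = (-0.16641, -0.03967, +0.77475); u = 644.3·(-0.16641)/0.77475 + 314.3 = 175.9095, v = 670.0·(-0.03967)/0.77475 + 239.0 = 204.6951
M1: Pc = R·M1+t = (-0.05399, -0.05566, +0.78479); u = 644.3·(-0.05399)/0.78479 + 314.3 = 269.9790, v = 670.0·(-0.05566)/0.78479 + 239.0 = 191.4809
M2: Pc = R·M2+t = (-0.07139, -0.16693, +0.80245); u = 644.3·(-0.07139)/0.80245 + 314.3 = 256.9803, v = 670.0·(-0.16693)/0.80245 + 239.0 = 99.6210
M3: Pc = R·M3+t = (-0.18381, -0.15094, +0.79241); u = 644.3·(-0.18381)/0.79241 + 314.3 = 164.8424, v = 670.0·(-0.15094)/0.79241 + 239.0 = 111.3775

c0=(175.91, 204.70) c1=(269.98, 191.48) c2=(256.98, 99.62) c3=(164.84, 111.38)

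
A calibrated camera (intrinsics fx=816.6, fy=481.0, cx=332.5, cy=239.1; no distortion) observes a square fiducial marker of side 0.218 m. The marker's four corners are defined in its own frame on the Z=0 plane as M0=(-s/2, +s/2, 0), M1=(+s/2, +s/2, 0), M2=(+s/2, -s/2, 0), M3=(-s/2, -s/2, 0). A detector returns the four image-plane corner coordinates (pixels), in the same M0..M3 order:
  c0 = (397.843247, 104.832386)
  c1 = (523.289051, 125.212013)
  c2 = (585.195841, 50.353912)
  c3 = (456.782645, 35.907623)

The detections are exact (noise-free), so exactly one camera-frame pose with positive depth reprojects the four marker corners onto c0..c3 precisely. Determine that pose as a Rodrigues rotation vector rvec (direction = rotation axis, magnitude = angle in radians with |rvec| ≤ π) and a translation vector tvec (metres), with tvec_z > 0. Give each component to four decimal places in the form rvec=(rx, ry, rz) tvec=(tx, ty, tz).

rvec=(-0.1899, 0.4497, 0.4332) tvec=(0.2413, -0.4218, 1.2631)

Intrinsics K: fx=816.6, fy=481.0, cx=332.5, cy=239.1
Marker side s = 0.218 m; corners in marker frame (Z=0):
  M0 = (-0.1090, +0.1090, 0)
  M1 = (+0.1090, +0.1090, 0)
  M2 = (+0.1090, -0.1090, 0)
  M3 = (-0.1090, -0.1090, 0)
Detected image corners:
  c0 = (397.843247, 104.832386) px
  c1 = (523.289051, 125.212013) px
  c2 = (585.195841, 50.353912) px
  c3 = (456.782645, 35.907623) px
Planar DLT: solve 8×8 A·h = b for H (H[2,2]=1):
  H  [+404.27058 -309.01583 +488.48389]
  H  [+51.09490 +324.06466 +78.47586]
  H  [-0.36274 -0.06544 +1.00000]
B = K⁻¹H; ‖b₁‖=0.791725, ‖b₂‖=0.791725; λ = 2/(‖b₁‖+‖b₂‖) = 1.263065, sign → tz>0 ⇒ λ=+1.263065
r₁ = λ·B[:,0] = (+0.81185,+0.36192,-0.45816); r₂ = λ·B[:,1] = (-0.44431,+0.89205,-0.08265)
r₃ = r₁×r₂ = (+0.37879,+0.27067,+0.88502); SVD([r₁ r₂ r₃]) → R = UVᵀ:
  R  [+0.81185 -0.44431 +0.37879]
  R  [+0.36192 +0.89205 +0.27067]
  R  [-0.45816 -0.08265 +0.88502]
t = (+0.24127, -0.42179, +1.26307) m
tr R = 2.588922; θ = arccos((tr R − 1)/2) = 0.652677 rad = 37.396°
axis k = ((R−Rᵀ)₃₂, (R−Rᵀ)₁₃, (R−Rᵀ)₂₁) / (2 sinθ) = (-0.290885, +0.689058, +0.663766)
rvec = θ·k = (-0.189854, +0.449732, +0.433225)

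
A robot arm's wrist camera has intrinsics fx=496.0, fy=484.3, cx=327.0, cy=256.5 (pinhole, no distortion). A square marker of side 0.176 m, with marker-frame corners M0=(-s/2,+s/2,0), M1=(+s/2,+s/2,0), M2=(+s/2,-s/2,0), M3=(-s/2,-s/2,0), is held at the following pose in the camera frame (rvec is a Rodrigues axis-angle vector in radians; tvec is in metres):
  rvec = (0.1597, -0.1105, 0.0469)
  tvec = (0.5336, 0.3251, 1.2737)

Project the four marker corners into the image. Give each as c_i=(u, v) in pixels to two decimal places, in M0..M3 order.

Intrinsics K: fx=496.0, fy=484.3, cx=327.0, cy=256.5
Marker side s = 0.176 m; corners in marker frame (Z=0):
  M0 = (-0.0880, +0.0880, 0)
  M1 = (+0.0880, +0.0880, 0)
  M2 = (+0.0880, -0.0880, 0)
  M3 = (-0.0880, -0.0880, 0)
rvec = (0.1597, -0.1105, 0.0469), |rvec| = θ = 0.19978 rad = 11.447°
Rodrigues: sinθ=0.19846, 1−cosθ=0.01989; R = I + sinθ·[k]× + (1−cosθ)·[k]×²:
    [+0.99282 -0.05538 -0.10603]
    [+0.03779 +0.98619 -0.16122]
    [+0.11350 +0.15606 +0.98121]
t = (0.5336, 0.3251, 1.2737) m
M0: Pc = R·M0+t = (+0.44136, +0.40856, +1.27745); u = 496.0·(+0.44136)/1.27745 + 327.0 = 498.3684, v = 484.3·(+0.40856)/1.27745 + 256.5 = 411.3914
M1: Pc = R·M1+t = (+0.61609, +0.41521, +1.29742); u = 496.0·(+0.61609)/1.29742 + 327.0 = 562.5310, v = 484.3·(+0.41521)/1.29742 + 256.5 = 411.4896
M2: Pc = R·M2+t = (+0.62584, +0.24164, +1.26995); u = 496.0·(+0.62584)/1.26995 + 327.0 = 571.4319, v = 484.3·(+0.24164)/1.26995 + 256.5 = 348.6502
M3: Pc = R·M3+t = (+0.45111, +0.23499, +1.24998); u = 496.0·(+0.45111)/1.24998 + 327.0 = 506.0017, v = 484.3·(+0.23499)/1.24998 + 256.5 = 347.5457

c0=(498.37, 411.39) c1=(562.53, 411.49) c2=(571.43, 348.65) c3=(506.00, 347.55)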